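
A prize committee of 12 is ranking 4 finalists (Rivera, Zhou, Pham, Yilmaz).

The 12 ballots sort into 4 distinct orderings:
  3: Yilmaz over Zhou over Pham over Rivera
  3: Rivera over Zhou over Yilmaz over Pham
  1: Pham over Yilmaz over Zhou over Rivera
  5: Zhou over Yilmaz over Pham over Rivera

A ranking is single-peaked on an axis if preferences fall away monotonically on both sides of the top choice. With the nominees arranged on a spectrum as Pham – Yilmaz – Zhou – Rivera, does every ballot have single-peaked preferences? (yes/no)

yes

Axis positions: Pham=1, Yilmaz=2, Zhou=3, Rivera=4.
Type 1 (peak Yilmaz at position 2): ranking walks positions 2-3-1-4, expanding outward from the peak — single-peaked.
Type 2 (peak Rivera at position 4): ranking walks positions 4-3-2-1, expanding outward from the peak — single-peaked.
Type 3 (peak Pham at position 1): ranking walks positions 1-2-3-4, expanding outward from the peak — single-peaked.
Type 4 (peak Zhou at position 3): ranking walks positions 3-2-1-4, expanding outward from the peak — single-peaked.
Every ranking is single-peaked on this axis.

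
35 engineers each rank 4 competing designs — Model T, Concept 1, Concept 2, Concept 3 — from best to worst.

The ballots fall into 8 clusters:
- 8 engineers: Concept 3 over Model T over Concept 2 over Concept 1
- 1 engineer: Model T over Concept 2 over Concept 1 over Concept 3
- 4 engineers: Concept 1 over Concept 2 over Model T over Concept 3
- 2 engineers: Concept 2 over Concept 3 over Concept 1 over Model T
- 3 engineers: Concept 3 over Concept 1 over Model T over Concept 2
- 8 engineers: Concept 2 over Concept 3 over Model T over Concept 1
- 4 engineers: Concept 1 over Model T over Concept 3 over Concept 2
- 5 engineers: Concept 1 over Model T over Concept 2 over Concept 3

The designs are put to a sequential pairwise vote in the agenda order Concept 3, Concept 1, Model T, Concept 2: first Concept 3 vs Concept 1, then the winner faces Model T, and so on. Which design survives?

Concept 2

Round 1: Concept 3 vs Concept 1 — 21–14, Concept 3 advances.
Round 2: Concept 3 vs Model T — 21–14, Concept 3 advances.
Round 3: Concept 3 vs Concept 2 — 15–20, Concept 2 advances.
Concept 2 survives the agenda.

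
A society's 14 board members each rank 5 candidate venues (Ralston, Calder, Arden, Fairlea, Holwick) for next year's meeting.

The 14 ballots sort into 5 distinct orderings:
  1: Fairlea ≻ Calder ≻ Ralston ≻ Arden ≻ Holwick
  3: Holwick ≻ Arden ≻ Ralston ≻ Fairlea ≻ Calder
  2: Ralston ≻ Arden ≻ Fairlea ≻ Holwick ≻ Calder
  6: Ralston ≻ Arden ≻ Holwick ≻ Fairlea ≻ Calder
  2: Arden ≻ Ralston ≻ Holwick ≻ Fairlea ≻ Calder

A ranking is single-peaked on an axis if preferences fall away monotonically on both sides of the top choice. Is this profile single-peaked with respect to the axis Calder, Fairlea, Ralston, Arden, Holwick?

yes

Axis positions: Calder=1, Fairlea=2, Ralston=3, Arden=4, Holwick=5.
Faction 1 (peak Fairlea at position 2): ranking walks positions 2-1-3-4-5, expanding outward from the peak — single-peaked.
Faction 2 (peak Holwick at position 5): ranking walks positions 5-4-3-2-1, expanding outward from the peak — single-peaked.
Faction 3 (peak Ralston at position 3): ranking walks positions 3-4-2-5-1, expanding outward from the peak — single-peaked.
Faction 4 (peak Ralston at position 3): ranking walks positions 3-4-5-2-1, expanding outward from the peak — single-peaked.
Faction 5 (peak Arden at position 4): ranking walks positions 4-3-5-2-1, expanding outward from the peak — single-peaked.
Every ranking is single-peaked on this axis.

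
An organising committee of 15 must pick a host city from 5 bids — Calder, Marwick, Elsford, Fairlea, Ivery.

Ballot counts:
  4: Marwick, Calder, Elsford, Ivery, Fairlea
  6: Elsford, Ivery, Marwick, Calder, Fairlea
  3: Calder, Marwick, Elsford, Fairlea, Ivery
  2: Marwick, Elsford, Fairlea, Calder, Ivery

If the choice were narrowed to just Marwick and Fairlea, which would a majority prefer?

Ballots ranking Marwick above Fairlea: 4 + 6 + 3 + 2 = 15.
Ballots ranking Fairlea above Marwick: 15 − 15 = 0.
Marwick wins the head-to-head 15–0.

Marwick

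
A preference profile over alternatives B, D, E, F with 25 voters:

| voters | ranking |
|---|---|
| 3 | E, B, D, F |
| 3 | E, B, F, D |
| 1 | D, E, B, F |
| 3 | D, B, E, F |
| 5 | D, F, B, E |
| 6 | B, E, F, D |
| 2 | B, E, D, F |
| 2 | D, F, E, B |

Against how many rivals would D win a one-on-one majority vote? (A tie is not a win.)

1

D against each rival (25 voters):
D vs B: B, 14–11.
D vs E: 1+3+5+2 = 11 for D, 14 for E — E by 14–11.
D vs F: D wins 16–9.
D beats F; loses to B, E — 1 pairwise win.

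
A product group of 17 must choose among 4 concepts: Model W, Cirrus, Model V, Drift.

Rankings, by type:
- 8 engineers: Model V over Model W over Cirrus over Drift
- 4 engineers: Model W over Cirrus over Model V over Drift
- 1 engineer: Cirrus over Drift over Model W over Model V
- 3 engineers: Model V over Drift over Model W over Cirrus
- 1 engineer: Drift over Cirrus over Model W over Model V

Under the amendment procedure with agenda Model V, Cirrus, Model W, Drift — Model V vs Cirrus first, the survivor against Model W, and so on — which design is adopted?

Model V

Round 1: Model V vs Cirrus — 11–6, Model V advances.
Round 2: Model V vs Model W — 11–6, Model V advances.
Round 3: Model V vs Drift — 15–2, Model V advances.
Model V survives the agenda.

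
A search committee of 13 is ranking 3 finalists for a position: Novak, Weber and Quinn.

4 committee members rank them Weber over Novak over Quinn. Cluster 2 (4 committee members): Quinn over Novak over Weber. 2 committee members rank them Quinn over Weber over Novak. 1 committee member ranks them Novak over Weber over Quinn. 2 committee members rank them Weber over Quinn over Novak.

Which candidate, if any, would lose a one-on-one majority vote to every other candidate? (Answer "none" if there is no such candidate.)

Novak

Pairwise majorities:
Novak vs Weber: Weber wins 8–5.
Novak vs Quinn: Novak preferred on 4+1 = 5 ballots; Quinn wins 8–5.
Weber vs Quinn: Weber, 7–6.
Novak loses to every other candidate — it is the Condorcet loser.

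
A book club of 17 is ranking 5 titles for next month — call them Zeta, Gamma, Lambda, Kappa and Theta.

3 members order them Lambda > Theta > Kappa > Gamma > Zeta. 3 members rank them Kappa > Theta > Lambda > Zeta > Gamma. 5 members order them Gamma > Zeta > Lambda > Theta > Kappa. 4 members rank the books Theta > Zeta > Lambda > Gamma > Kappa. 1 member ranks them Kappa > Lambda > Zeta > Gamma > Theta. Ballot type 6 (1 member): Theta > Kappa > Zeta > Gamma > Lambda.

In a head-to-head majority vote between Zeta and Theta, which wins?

Theta

Ballots ranking Zeta above Theta: 5 + 1 = 6.
Ballots ranking Theta above Zeta: 17 − 6 = 11.
Theta wins the head-to-head 11–6.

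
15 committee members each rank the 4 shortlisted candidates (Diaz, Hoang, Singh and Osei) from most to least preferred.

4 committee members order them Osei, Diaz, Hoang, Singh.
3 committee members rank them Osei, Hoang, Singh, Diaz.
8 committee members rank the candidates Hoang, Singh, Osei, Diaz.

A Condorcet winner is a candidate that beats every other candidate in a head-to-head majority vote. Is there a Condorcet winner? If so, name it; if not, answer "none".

Hoang

Head-to-head results (15 committee members):
Diaz vs Hoang: Diaz is ranked higher on 4 ballots, Hoang on 11. Hoang wins 11–4.
Diaz vs Singh: Diaz is ranked higher on 4 ballots, Singh on 11. Singh wins 11–4.
Diaz vs Osei: 0 for Diaz, 15 for Osei — Osei by 15–0.
Hoang vs Singh: Hoang preferred on 4+3+8 = 15 ballots; Hoang wins 15–0.
Hoang vs Osei: Hoang is ranked higher on 8 ballots, Osei on 7. Hoang wins 8–7.
Singh vs Osei: 8 for Singh, 7 for Osei — Singh by 8–7.
Hoang beats each of Diaz, Singh, Osei — Hoang is the Condorcet winner.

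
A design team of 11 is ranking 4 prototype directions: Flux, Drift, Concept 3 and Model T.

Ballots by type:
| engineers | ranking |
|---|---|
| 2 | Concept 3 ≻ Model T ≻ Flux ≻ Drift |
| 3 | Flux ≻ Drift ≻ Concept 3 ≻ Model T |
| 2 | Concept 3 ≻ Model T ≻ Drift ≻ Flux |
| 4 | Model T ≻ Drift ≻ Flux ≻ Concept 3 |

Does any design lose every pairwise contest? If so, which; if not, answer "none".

Pairwise majorities:
Flux vs Drift: Drift, 6–5.
Flux vs Concept 3: Flux preferred on 3+4 = 7 ballots; Flux wins 7–4.
Flux vs Model T: Flux preferred on 3 ballots; Model T wins 8–3.
Drift vs Concept 3: Drift is ranked higher on 3+4 = 7 ballots, Concept 3 on 4. Drift wins 7–4.
Drift vs Model T: Drift is ranked higher on 3 ballots, Model T on 8. Model T wins 8–3.
Concept 3 vs Model T: Concept 3 wins 7–4.
Every design wins at least one matchup (Flux beats Concept 3; Drift beats Flux; Concept 3 beats Model T; Model T beats Flux), so there is no Condorcet loser.

none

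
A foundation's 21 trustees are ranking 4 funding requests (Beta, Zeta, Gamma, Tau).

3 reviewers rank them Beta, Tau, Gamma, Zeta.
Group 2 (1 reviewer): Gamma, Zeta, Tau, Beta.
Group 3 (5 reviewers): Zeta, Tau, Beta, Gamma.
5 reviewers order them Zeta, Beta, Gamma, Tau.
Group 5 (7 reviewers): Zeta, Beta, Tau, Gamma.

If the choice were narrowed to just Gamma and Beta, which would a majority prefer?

Beta

Ballots ranking Gamma above Beta: 1.
Ballots ranking Beta above Gamma: 21 − 1 = 20.
Beta wins the head-to-head 20–1.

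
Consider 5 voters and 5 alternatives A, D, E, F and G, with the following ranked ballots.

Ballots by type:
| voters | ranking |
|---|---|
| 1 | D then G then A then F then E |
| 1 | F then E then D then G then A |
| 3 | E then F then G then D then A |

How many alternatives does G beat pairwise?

G against each rival (5 voters):
G vs A: G wins 5–0.
G vs D: G preferred on 3 ballots; G wins 3–2.
G vs E: E wins 4–1.
G vs F: 1 for G, 4 for F — F by 4–1.
G beats A, D; loses to E, F — 2 pairwise wins.

2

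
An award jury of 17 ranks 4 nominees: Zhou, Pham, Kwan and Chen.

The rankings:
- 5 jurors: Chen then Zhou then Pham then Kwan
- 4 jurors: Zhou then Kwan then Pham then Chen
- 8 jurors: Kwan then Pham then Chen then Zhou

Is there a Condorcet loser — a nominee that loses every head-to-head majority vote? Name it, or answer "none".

Pairwise majorities:
Zhou–Pham: Zhou 9–8.
Zhou vs Kwan: Zhou, 9–8.
Zhou vs Chen: Chen wins 13–4.
Pham vs Kwan: Kwan, 12–5.
Pham vs Chen: 4+8 = 12 for Pham, 5 for Chen — Pham by 12–5.
Kwan vs Chen: Kwan, 12–5.
No nominee is winless: Zhou beats Pham; Pham beats Chen; Kwan beats Pham; Chen beats Zhou. There is no Condorcet loser.

none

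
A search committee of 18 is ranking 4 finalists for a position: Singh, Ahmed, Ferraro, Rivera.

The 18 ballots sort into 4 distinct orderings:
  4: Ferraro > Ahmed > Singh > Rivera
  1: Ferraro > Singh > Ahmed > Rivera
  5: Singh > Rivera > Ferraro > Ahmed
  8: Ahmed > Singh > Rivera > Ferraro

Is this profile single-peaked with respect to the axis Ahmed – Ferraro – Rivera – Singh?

no

Axis positions: Ahmed=1, Ferraro=2, Rivera=3, Singh=4.
Faction 1: ranking walks positions 2-1-4-3; Singh is ranked above Rivera even though Rivera lies between Singh and the peak Ferraro on the axis — preferences dip and rise again. Not single-peaked.
Faction 2: ranking walks positions 2-4-1-3; Singh is ranked above Rivera even though Rivera lies between Singh and the peak Ferraro on the axis — preferences dip and rise again. Not single-peaked.
Faction 3 (peak Singh at position 4): ranking walks positions 4-3-2-1, expanding outward from the peak — single-peaked.
Faction 4: ranking walks positions 1-4-3-2; Singh is ranked above Ferraro even though Ferraro lies between Singh and the peak Ahmed on the axis — preferences dip and rise again. Not single-peaked.
Faction 1 violates single-peakedness, so the profile is not single-peaked on this axis.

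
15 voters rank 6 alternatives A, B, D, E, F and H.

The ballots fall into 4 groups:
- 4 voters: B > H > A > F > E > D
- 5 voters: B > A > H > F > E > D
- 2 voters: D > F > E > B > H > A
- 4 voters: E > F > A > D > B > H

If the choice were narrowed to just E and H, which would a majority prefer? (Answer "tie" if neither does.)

H

Ballots ranking E above H: 2 + 4 = 6.
Ballots ranking H above E: 15 − 6 = 9.
H wins the head-to-head 9–6.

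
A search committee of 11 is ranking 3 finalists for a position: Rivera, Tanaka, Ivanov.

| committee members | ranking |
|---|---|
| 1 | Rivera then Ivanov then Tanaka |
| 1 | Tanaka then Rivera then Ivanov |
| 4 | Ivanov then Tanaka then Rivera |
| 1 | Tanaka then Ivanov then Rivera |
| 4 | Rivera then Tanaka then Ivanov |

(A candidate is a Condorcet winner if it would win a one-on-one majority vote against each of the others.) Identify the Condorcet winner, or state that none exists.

Tanaka

Pairwise majorities:
Rivera–Tanaka: Tanaka 6–5.
Rivera vs Ivanov: Rivera, 6–5.
Tanaka vs Ivanov: Tanaka, 6–5.
Tanaka beats each of Rivera, Ivanov — Tanaka is the Condorcet winner.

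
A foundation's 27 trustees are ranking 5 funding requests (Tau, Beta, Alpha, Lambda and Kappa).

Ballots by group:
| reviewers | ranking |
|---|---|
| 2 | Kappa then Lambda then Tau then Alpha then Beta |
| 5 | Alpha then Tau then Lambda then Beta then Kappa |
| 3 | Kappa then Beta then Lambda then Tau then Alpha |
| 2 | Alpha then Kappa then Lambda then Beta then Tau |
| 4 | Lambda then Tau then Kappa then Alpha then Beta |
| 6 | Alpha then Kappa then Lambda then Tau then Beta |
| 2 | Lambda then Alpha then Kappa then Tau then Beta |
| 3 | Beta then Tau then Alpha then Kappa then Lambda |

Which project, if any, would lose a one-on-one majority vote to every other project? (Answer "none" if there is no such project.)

Beta

Head-to-head results (27 reviewers):
Tau vs Beta: 2+5+4+6+2 = 19 for Tau, 8 for Beta — Tau by 19–8.
Tau–Alpha: Alpha 15–12.
Tau vs Lambda: 8 to 19, Lambda.
Tau vs Kappa: Kappa wins 15–12.
Beta vs Alpha: Beta preferred on 3+3 = 6 ballots; Alpha wins 21–6.
Beta vs Lambda: Beta is ranked higher on 3+3 = 6 ballots, Lambda on 21. Lambda wins 21–6.
Beta vs Kappa: Beta preferred on 5+3 = 8 ballots; Kappa wins 19–8.
Alpha vs Lambda: Alpha preferred on 5+2+6+3 = 16 ballots; Alpha wins 16–11.
Alpha–Kappa: Alpha 18–9.
Lambda vs Kappa: 11 to 16, Kappa.
Only Beta has no wins; Beta is the Condorcet loser.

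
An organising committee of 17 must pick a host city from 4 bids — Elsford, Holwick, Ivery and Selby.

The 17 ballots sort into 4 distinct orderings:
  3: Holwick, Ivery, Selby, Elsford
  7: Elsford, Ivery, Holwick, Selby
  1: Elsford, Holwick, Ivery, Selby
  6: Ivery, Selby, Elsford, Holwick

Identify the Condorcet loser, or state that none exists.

Pairwise majorities:
Elsford vs Holwick: 14 to 3, Elsford.
Elsford vs Ivery: 8 to 9, Ivery.
Elsford vs Selby: Elsford is ranked higher on 7+1 = 8 ballots, Selby on 9. Selby wins 9–8.
Holwick vs Ivery: Ivery wins 13–4.
Holwick vs Selby: Holwick, 11–6.
Ivery vs Selby: Ivery wins 17–0.
No city is winless: Elsford beats Holwick; Holwick beats Selby; Ivery beats Elsford; Selby beats Elsford. There is no Condorcet loser.

none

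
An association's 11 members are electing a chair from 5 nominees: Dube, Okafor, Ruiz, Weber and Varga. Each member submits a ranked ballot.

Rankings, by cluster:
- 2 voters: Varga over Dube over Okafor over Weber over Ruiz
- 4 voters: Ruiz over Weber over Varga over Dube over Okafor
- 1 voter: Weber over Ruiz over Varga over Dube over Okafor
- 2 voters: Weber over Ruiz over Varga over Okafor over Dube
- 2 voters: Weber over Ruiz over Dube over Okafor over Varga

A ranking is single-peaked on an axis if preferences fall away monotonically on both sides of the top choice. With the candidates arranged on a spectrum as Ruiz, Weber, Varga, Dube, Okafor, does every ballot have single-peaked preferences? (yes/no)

Axis positions: Ruiz=1, Weber=2, Varga=3, Dube=4, Okafor=5.
Cluster 1 (peak Varga at position 3): ranking walks positions 3-4-5-2-1, expanding outward from the peak — single-peaked.
Cluster 2 (peak Ruiz at position 1): ranking walks positions 1-2-3-4-5, expanding outward from the peak — single-peaked.
Cluster 3 (peak Weber at position 2): ranking walks positions 2-1-3-4-5, expanding outward from the peak — single-peaked.
Cluster 4: ranking walks positions 2-1-3-5-4; Okafor is ranked above Dube even though Dube lies between Okafor and the peak Weber on the axis — preferences dip and rise again. Not single-peaked.
Cluster 5: ranking walks positions 2-1-4-5-3; Dube is ranked above Varga even though Varga lies between Dube and the peak Weber on the axis — preferences dip and rise again. Not single-peaked.
Cluster 4 violates single-peakedness, so the profile is not single-peaked on this axis.

no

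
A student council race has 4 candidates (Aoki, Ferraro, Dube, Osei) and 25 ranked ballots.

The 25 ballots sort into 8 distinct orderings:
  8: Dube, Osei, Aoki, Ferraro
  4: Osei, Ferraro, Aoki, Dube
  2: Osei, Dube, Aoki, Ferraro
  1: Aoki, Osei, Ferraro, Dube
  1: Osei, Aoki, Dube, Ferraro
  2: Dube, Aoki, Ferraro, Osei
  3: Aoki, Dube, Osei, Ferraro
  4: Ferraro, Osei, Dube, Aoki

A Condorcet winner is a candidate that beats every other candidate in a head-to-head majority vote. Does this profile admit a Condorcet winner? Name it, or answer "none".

Pairwise majorities:
Aoki vs Ferraro: Aoki preferred on 8+2+1+1+2+3 = 17 ballots; Aoki wins 17–8.
Aoki vs Dube: 4+1+1+3 = 9 for Aoki, 16 for Dube — Dube by 16–9.
Aoki vs Osei: Aoki preferred on 1+2+3 = 6 ballots; Osei wins 19–6.
Ferraro vs Dube: 4+1+4 = 9 for Ferraro, 16 for Dube — Dube by 16–9.
Ferraro vs Osei: 6 to 19, Osei.
Dube vs Osei: Dube is ranked higher on 8+2+3 = 13 ballots, Osei on 12. Dube wins 13–12.
Dube defeats every rival head-to-head and is the Condorcet winner.

Dube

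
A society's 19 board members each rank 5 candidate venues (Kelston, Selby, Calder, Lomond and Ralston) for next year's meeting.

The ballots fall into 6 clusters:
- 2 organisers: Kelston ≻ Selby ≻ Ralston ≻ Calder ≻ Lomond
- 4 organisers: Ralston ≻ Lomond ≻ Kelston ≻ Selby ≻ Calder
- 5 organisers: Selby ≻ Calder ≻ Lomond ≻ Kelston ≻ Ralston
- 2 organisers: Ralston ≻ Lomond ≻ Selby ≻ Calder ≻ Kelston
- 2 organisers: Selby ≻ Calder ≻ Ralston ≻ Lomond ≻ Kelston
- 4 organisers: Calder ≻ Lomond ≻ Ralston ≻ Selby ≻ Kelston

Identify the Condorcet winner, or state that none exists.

Check each pair by majority over 19 ballots:
Kelston vs Selby: 2+4 = 6 for Kelston, 13 for Selby — Selby by 13–6.
Kelston vs Calder: Kelston is ranked higher on 2+4 = 6 ballots, Calder on 13. Calder wins 13–6.
Kelston vs Lomond: 2 for Kelston, 17 for Lomond — Lomond by 17–2.
Kelston vs Ralston: Kelston preferred on 2+5 = 7 ballots; Ralston wins 12–7.
Selby vs Calder: Selby preferred on 2+4+5+2+2 = 15 ballots; Selby wins 15–4.
Selby vs Lomond: Selby is ranked higher on 2+5+2 = 9 ballots, Lomond on 10. Lomond wins 10–9.
Selby vs Ralston: Selby is ranked higher on 2+5+2 = 9 ballots, Ralston on 10. Ralston wins 10–9.
Calder vs Lomond: 2+5+2+4 = 13 for Calder, 6 for Lomond — Calder by 13–6.
Calder vs Ralston: 5+2+4 = 11 for Calder, 8 for Ralston — Calder by 11–8.
Lomond vs Ralston: Lomond is ranked higher on 5+4 = 9 ballots, Ralston on 10. Ralston wins 10–9.
Each city drops at least one matchup (Kelston loses to Selby; Selby loses to Lomond; Calder loses to Selby; Lomond loses to Calder; Ralston loses to Calder); the cycle Selby > Calder > Lomond > Selby rules out a Condorcet winner.

none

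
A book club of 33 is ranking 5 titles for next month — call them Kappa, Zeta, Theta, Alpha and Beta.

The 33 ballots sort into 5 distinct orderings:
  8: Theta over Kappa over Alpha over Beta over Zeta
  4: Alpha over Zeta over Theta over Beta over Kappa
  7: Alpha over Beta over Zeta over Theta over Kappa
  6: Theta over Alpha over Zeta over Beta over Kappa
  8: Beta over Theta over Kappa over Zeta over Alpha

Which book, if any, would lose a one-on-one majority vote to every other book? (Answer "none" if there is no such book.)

Kappa

Head-to-head results (33 members):
Kappa–Zeta: Zeta 17–16.
Kappa vs Theta: Theta wins 33–0.
Kappa vs Alpha: Alpha, 17–16.
Kappa–Beta: Beta 25–8.
Zeta vs Theta: 11 to 22, Theta.
Zeta vs Alpha: 8 for Zeta, 25 for Alpha — Alpha by 25–8.
Zeta–Beta: Beta 23–10.
Theta vs Alpha: Theta, 22–11.
Theta vs Beta: Theta, 18–15.
Alpha vs Beta: Alpha wins 25–8.
Kappa loses to every other book — it is the Condorcet loser.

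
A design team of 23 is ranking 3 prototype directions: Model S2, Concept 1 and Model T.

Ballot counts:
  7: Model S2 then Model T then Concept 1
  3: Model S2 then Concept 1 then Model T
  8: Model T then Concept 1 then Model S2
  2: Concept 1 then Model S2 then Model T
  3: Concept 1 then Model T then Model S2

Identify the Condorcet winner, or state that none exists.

none

Check each pair by majority over 23 ballots:
Model S2 vs Concept 1: Model S2 is ranked higher on 7+3 = 10 ballots, Concept 1 on 13. Concept 1 wins 13–10.
Model S2 vs Model T: Model S2 is ranked higher on 7+3+2 = 12 ballots, Model T on 11. Model S2 wins 12–11.
Concept 1 vs Model T: Concept 1 preferred on 3+2+3 = 8 ballots; Model T wins 15–8.
No design is unbeaten: Model S2 loses to Concept 1; Concept 1 loses to Model T; Model T loses to Model S2. In particular Model S2 → Model T → Concept 1 → Model S2 is a majority cycle — no Condorcet winner exists.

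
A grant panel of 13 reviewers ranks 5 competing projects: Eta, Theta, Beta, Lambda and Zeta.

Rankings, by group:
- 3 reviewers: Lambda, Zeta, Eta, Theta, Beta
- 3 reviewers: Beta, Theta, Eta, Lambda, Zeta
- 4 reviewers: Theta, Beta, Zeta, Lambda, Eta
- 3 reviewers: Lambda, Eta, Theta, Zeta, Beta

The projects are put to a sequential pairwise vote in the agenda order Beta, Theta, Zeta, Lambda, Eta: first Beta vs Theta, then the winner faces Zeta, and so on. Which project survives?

Round 1: Beta vs Theta — 3–10, Theta advances.
Round 2: Theta vs Zeta — 10–3, Theta advances.
Round 3: Theta vs Lambda — 7–6, Theta advances.
Round 4: Theta vs Eta — 7–6, Theta advances.
The agenda winner is Theta.

Theta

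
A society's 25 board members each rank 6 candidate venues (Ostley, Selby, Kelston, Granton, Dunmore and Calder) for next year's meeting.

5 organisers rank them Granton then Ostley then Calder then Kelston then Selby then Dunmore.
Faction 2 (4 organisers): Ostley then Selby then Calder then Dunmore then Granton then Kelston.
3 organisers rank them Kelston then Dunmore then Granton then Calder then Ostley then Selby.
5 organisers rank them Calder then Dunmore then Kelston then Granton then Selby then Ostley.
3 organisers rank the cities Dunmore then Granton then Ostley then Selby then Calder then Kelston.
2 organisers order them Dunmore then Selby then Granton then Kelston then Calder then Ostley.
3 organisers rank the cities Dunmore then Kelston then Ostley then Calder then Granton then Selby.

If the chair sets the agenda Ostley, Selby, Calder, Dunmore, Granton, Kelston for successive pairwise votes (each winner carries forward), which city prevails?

Dunmore

Round 1: Ostley vs Selby — 18–7, Ostley advances.
Round 2: Ostley vs Calder — 15–10, Ostley advances.
Round 3: Ostley vs Dunmore — 9–16, Dunmore advances.
Round 4: Dunmore vs Granton — 20–5, Dunmore advances.
Round 5: Dunmore vs Kelston — 17–8, Dunmore advances.
Dunmore survives the agenda.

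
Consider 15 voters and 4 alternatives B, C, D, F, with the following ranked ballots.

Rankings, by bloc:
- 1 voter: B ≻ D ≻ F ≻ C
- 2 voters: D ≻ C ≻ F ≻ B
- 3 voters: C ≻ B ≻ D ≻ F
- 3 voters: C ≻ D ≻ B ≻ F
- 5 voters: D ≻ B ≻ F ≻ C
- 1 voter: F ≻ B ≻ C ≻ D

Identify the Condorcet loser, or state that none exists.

Pairwise majorities:
B vs C: C wins 8–7.
B vs D: 1+3+1 = 5 for B, 10 for D — D by 10–5.
B vs F: 12 to 3, B.
C vs D: D, 8–7.
C vs F: C preferred on 2+3+3 = 8 ballots; C wins 8–7.
D vs F: 14 to 1, D.
F loses to every other alternative — it is the Condorcet loser.

F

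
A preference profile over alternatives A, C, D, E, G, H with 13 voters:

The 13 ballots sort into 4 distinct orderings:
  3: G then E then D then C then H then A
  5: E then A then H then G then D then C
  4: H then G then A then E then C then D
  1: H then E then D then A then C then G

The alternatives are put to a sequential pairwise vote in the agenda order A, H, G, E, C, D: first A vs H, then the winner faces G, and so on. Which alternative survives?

Round 1: A vs H — 5–8, H advances.
Round 2: H vs G — 10–3, H advances.
Round 3: H vs E — 5–8, E advances.
Round 4: E vs C — 13–0, E advances.
Round 5: E vs D — 13–0, E advances.
The agenda winner is E.

E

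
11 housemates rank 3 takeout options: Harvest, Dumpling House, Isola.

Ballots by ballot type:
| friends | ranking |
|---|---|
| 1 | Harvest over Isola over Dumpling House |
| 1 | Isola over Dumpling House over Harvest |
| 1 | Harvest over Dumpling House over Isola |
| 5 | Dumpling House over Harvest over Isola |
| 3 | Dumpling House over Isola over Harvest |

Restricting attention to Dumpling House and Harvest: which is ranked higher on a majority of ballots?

Dumpling House

Ballots ranking Dumpling House above Harvest: 1 + 5 + 3 = 9.
Ballots ranking Harvest above Dumpling House: 11 − 9 = 2.
Dumpling House wins the head-to-head 9–2.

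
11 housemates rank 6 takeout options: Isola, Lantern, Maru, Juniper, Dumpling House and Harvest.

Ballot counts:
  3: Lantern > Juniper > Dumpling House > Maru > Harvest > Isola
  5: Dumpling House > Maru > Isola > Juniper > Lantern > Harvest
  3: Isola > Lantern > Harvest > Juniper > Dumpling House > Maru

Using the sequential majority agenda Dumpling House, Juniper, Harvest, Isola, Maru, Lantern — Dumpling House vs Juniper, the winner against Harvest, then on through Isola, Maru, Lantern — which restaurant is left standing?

Round 1: Dumpling House vs Juniper — 5–6, Juniper advances.
Round 2: Juniper vs Harvest — 8–3, Juniper advances.
Round 3: Juniper vs Isola — 3–8, Isola advances.
Round 4: Isola vs Maru — 3–8, Maru advances.
Round 5: Maru vs Lantern — 5–6, Lantern advances.
Lantern survives the agenda.

Lantern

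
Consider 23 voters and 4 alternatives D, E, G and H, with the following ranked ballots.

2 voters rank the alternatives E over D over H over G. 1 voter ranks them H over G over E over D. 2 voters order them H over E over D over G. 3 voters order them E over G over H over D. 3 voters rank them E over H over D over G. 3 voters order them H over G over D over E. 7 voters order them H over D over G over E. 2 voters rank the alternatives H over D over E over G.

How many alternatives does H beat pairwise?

3

H against each rival (23 voters):
H–D: H 21–2.
H vs E: H is ranked higher on 1+2+3+7+2 = 15 ballots, E on 8. H wins 15–8.
H vs G: 20 for H, 3 for G — H by 20–3.
H beats D, E, G — 3 pairwise wins.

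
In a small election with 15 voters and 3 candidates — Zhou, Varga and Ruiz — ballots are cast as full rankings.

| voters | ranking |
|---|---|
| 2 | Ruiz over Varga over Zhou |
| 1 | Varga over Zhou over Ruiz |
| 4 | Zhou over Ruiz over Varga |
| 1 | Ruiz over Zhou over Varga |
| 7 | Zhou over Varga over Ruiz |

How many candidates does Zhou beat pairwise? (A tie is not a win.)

2

Zhou against each rival (15 voters):
Zhou vs Varga: Zhou wins 12–3.
Zhou vs Ruiz: Zhou, 12–3.
Zhou beats Varga, Ruiz — 2 pairwise wins.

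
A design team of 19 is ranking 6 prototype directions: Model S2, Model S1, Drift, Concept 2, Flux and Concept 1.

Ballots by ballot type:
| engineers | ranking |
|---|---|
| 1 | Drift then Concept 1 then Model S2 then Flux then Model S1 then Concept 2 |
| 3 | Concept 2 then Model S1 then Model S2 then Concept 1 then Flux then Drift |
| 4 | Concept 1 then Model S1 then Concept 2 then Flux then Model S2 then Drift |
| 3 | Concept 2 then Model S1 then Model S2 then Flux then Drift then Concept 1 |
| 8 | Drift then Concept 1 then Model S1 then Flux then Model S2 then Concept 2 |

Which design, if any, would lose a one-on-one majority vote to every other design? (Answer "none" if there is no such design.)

Pairwise majorities:
Model S2 vs Model S1: Model S1, 18–1.
Model S2 vs Drift: Model S2, 10–9.
Model S2 vs Concept 2: 1+8 = 9 for Model S2, 10 for Concept 2 — Concept 2 by 10–9.
Model S2 vs Flux: Flux wins 12–7.
Model S2 vs Concept 1: Concept 1 wins 13–6.
Model S1 vs Drift: 10 to 9, Model S1.
Model S1 vs Concept 2: Model S1 is ranked higher on 1+4+8 = 13 ballots, Concept 2 on 6. Model S1 wins 13–6.
Model S1 vs Flux: Model S1 wins 18–1.
Model S1 vs Concept 1: Model S1 is ranked higher on 3+3 = 6 ballots, Concept 1 on 13. Concept 1 wins 13–6.
Drift vs Concept 2: Concept 2, 10–9.
Drift vs Flux: Flux, 10–9.
Drift vs Concept 1: Drift preferred on 1+3+8 = 12 ballots; Drift wins 12–7.
Concept 2–Flux: Concept 2 10–9.
Concept 2 vs Concept 1: Concept 2 is ranked higher on 3+3 = 6 ballots, Concept 1 on 13. Concept 1 wins 13–6.
Flux vs Concept 1: Flux is ranked higher on 3 ballots, Concept 1 on 16. Concept 1 wins 16–3.
Every design wins at least one matchup (Model S2 beats Drift; Model S1 beats Model S2; Drift beats Concept 1; Concept 2 beats Model S2; Flux beats Model S2; Concept 1 beats Model S2), so there is no Condorcet loser.

none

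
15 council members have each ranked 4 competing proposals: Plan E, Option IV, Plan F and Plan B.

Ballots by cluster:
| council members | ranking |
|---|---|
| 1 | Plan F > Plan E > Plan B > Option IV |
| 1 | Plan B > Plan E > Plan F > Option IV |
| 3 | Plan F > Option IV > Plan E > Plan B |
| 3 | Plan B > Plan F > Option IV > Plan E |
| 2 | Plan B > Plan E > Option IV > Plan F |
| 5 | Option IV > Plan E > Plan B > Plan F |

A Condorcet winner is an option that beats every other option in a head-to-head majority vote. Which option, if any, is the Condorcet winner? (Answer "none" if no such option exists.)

none

Head-to-head results (15 council members):
Plan E vs Option IV: Plan E is ranked higher on 1+1+2 = 4 ballots, Option IV on 11. Option IV wins 11–4.
Plan E vs Plan F: Plan E preferred on 1+2+5 = 8 ballots; Plan E wins 8–7.
Plan E vs Plan B: Plan E preferred on 1+3+5 = 9 ballots; Plan E wins 9–6.
Option IV vs Plan F: 2+5 = 7 for Option IV, 8 for Plan F — Plan F by 8–7.
Option IV vs Plan B: 3+5 = 8 for Option IV, 7 for Plan B — Option IV by 8–7.
Plan F vs Plan B: 4 to 11, Plan B.
No option is unbeaten: Plan E loses to Option IV; Option IV loses to Plan F; Plan F loses to Plan E; Plan B loses to Plan E. In particular Plan E beats Plan F beats Option IV beats Plan E is a majority cycle — no Condorcet winner exists.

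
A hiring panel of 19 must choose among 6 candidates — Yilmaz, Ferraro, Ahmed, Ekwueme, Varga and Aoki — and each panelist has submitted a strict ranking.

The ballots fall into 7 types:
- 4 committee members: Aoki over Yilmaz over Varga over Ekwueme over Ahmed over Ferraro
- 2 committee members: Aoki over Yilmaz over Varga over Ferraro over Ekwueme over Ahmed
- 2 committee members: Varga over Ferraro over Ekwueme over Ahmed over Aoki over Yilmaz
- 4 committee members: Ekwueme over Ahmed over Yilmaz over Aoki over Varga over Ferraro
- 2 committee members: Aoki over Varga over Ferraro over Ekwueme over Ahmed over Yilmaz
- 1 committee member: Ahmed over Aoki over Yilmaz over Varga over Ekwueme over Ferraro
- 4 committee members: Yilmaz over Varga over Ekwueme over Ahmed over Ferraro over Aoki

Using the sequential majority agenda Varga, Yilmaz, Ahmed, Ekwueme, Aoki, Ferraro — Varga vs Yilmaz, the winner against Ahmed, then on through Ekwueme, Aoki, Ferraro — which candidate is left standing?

Aoki

Round 1: Varga vs Yilmaz — 4–15, Yilmaz advances.
Round 2: Yilmaz vs Ahmed — 10–9, Yilmaz advances.
Round 3: Yilmaz vs Ekwueme — 11–8, Yilmaz advances.
Round 4: Yilmaz vs Aoki — 8–11, Aoki advances.
Round 5: Aoki vs Ferraro — 13–6, Aoki advances.
The agenda winner is Aoki.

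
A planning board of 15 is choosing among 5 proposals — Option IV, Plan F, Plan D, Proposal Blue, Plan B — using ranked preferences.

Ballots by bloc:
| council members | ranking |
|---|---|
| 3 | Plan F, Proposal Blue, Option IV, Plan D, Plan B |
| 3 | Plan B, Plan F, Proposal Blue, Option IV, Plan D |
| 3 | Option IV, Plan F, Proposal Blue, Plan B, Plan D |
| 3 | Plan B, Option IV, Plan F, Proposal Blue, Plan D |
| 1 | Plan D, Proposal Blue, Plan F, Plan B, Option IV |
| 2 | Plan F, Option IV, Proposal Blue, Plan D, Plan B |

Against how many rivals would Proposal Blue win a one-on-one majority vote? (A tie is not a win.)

Proposal Blue against each rival (15 council members):
Proposal Blue vs Option IV: 7 to 8, Option IV.
Proposal Blue vs Plan F: Proposal Blue preferred on 1 ballot; Plan F wins 14–1.
Proposal Blue vs Plan D: Proposal Blue is ranked higher on 3+3+3+3+2 = 14 ballots, Plan D on 1. Proposal Blue wins 14–1.
Proposal Blue vs Plan B: 9 to 6, Proposal Blue.
Proposal Blue beats Plan D, Plan B; loses to Option IV, Plan F — 2 pairwise wins.

2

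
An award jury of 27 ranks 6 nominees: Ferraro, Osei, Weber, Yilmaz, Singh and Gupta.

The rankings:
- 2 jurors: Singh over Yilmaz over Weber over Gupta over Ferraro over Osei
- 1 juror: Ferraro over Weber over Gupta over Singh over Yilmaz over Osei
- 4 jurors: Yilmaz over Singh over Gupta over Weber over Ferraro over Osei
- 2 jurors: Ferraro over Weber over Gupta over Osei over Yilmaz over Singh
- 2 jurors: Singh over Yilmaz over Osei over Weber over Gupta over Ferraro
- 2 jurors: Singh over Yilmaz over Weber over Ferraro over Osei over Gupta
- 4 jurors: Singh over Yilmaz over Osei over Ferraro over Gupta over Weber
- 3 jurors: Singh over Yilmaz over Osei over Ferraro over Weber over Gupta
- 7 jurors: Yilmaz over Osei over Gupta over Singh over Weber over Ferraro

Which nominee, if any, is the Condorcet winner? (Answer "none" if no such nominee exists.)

Singh

Head-to-head results (27 jurors):
Ferraro–Osei: Osei 16–11.
Ferraro vs Weber: Weber, 17–10.
Ferraro–Yilmaz: Yilmaz 24–3.
Ferraro vs Singh: Singh, 24–3.
Ferraro–Gupta: Gupta 15–12.
Osei vs Weber: Osei, 16–11.
Osei vs Yilmaz: Yilmaz, 25–2.
Osei vs Singh: Singh, 18–9.
Osei vs Gupta: Osei, 18–9.
Weber vs Yilmaz: Yilmaz, 24–3.
Weber vs Singh: Singh, 24–3.
Weber–Gupta: Gupta 15–12.
Yilmaz–Singh: Singh 14–13.
Yilmaz vs Gupta: Yilmaz, 24–3.
Singh vs Gupta: Singh, 17–10.
Singh defeats every rival head-to-head and is the Condorcet winner.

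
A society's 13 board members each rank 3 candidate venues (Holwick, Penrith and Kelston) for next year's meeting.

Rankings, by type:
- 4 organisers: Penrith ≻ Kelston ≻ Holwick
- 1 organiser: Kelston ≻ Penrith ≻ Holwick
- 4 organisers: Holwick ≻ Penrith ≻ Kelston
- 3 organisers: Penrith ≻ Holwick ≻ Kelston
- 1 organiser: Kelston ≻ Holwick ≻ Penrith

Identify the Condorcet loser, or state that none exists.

Kelston

Head-to-head results (13 organisers):
Holwick vs Penrith: 4+1 = 5 for Holwick, 8 for Penrith — Penrith by 8–5.
Holwick vs Kelston: Holwick, 7–6.
Penrith vs Kelston: Penrith, 11–2.
Kelston is beaten in every head-to-head and is the Condorcet loser.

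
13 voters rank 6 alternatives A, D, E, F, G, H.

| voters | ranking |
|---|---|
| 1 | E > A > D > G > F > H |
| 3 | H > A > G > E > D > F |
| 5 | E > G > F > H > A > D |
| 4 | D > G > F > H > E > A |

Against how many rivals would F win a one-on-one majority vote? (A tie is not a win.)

2

F against each rival (13 voters):
F vs A: F is ranked higher on 5+4 = 9 ballots, A on 4. F wins 9–4.
F vs D: 5 for F, 8 for D — D by 8–5.
F vs E: E wins 9–4.
F vs G: G, 13–0.
F vs H: F, 10–3.
F beats A, H; loses to D, E, G — 2 pairwise wins.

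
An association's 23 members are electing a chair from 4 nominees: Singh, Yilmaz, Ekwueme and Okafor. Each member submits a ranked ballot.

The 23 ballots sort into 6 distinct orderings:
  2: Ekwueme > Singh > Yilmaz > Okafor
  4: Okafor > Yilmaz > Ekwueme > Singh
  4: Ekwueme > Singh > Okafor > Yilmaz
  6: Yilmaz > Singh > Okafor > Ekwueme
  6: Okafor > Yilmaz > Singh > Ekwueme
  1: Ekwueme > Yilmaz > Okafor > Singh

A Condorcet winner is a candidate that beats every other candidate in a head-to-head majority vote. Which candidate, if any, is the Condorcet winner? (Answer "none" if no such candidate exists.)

none

Pairwise majorities:
Singh vs Yilmaz: Yilmaz wins 17–6.
Singh vs Ekwueme: Singh, 12–11.
Singh vs Okafor: Singh preferred on 2+4+6 = 12 ballots; Singh wins 12–11.
Yilmaz vs Ekwueme: Yilmaz, 16–7.
Yilmaz–Okafor: Okafor 14–9.
Ekwueme vs Okafor: Ekwueme preferred on 2+4+1 = 7 ballots; Okafor wins 16–7.
Every candidate loses at least once (Singh loses to Yilmaz; Yilmaz loses to Okafor; Ekwueme loses to Singh; Okafor loses to Singh). The majority relation contains the cycle Singh beats Okafor beats Yilmaz beats Singh, so there is no Condorcet winner.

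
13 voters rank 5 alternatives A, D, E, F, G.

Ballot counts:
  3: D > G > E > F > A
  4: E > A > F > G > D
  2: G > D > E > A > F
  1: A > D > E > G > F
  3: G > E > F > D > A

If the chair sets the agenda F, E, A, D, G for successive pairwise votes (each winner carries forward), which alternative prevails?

G

Round 1: F vs E — 0–13, E advances.
Round 2: E vs A — 12–1, E advances.
Round 3: E vs D — 7–6, E advances.
Round 4: E vs G — 5–8, G advances.
G survives the agenda.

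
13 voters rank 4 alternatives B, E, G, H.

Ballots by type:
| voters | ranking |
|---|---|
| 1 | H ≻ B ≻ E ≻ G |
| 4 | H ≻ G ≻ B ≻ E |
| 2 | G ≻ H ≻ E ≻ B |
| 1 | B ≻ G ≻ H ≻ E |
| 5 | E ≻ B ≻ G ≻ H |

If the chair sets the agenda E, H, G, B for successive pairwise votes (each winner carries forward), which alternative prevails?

Round 1: E vs H — 5–8, H advances.
Round 2: H vs G — 5–8, G advances.
Round 3: G vs B — 6–7, B advances.
The agenda winner is B.

B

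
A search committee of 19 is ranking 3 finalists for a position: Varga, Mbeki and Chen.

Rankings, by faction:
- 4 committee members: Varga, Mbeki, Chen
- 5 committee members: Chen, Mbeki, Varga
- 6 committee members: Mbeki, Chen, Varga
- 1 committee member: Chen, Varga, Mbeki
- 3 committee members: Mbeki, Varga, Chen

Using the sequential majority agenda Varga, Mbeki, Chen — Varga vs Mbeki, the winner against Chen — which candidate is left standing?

Round 1: Varga vs Mbeki — 5–14, Mbeki advances.
Round 2: Mbeki vs Chen — 13–6, Mbeki advances.
The agenda winner is Mbeki.

Mbeki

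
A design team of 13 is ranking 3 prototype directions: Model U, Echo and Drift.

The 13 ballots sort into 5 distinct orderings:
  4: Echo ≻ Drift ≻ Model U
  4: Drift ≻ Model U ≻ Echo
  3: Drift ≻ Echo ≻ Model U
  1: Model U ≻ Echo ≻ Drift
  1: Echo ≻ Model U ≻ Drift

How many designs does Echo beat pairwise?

Echo against each rival (13 engineers):
Echo vs Model U: Echo preferred on 4+3+1 = 8 ballots; Echo wins 8–5.
Echo vs Drift: Echo preferred on 4+1+1 = 6 ballots; Drift wins 7–6.
Echo beats Model U; loses to Drift — 1 pairwise win.

1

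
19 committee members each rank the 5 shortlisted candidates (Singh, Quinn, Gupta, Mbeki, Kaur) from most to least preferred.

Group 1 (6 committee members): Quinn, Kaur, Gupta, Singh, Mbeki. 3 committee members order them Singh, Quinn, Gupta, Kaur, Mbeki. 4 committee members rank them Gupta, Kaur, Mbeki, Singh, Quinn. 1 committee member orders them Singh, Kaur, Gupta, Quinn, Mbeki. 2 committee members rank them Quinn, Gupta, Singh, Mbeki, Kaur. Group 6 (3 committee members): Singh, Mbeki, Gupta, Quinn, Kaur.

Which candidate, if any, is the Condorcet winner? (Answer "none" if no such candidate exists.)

Check each pair by majority over 19 ballots:
Singh–Quinn: Singh 11–8.
Singh vs Gupta: Gupta, 12–7.
Singh vs Mbeki: Singh, 15–4.
Singh vs Kaur: Kaur, 10–9.
Quinn vs Gupta: Quinn, 11–8.
Quinn vs Mbeki: Quinn, 12–7.
Quinn vs Kaur: Quinn, 14–5.
Gupta vs Mbeki: Gupta, 16–3.
Gupta vs Kaur: Gupta, 12–7.
Mbeki vs Kaur: Kaur wins 14–5.
Every candidate loses at least once (Singh loses to Gupta; Quinn loses to Singh; Gupta loses to Quinn; Mbeki loses to Singh; Kaur loses to Quinn). The majority relation contains the cycle Singh beats Quinn beats Gupta beats Singh, so there is no Condorcet winner.

none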